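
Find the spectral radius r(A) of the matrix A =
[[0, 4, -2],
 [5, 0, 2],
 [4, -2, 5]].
r(A) = 4

The eigenvalues of A are the roots of its characteristic polynomial. With M = A (coefficients from the trace, the sum of principal 2x2 minors, and det A):
  p(λ) = det(λ I - M) = λ^3 - 5λ^2 - 8λ + 48.
By the rational root theorem any rational root is an integer divisor of 48. Testing λ = -3: p(-3) = -27 - 45 + 24 + 48 = 0, so λ = -3 is a root. Dividing out (λ + 3) leaves p(λ) = (λ + 3)(λ^2 - 8λ + 16). For λ^2 - 8λ + 16 the discriminant is 0. It is a perfect square (0^2), so the roots are rational: λ = (8 ± 0)/2 = 4, 4.
Thus the eigenvalues (to 4 decimals) are 4 (modulus 4); -3 (modulus 3). The spectral radius is the largest modulus: r(A) = 4. (Cross-check: r(A) ≤ ||A||_2 ≈ 8.5657; equality holds whenever A is normal, though it can also hold for some non-normal A.)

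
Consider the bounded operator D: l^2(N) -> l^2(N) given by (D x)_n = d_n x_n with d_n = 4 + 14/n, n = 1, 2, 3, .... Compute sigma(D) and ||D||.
sigma(D) = {4 + 14/n : n ≥ 1} ∪ {4}; ||D|| = 18

A bounded diagonal operator on l^2 with diagonal entries d_n has spectrum equal to the closure of {d_n : n ≥ 1}: every d_n is an eigenvalue (with eigenvector e_n), so {d_n} ⊂ sigma(D); the spectrum is closed, so its closure is too; and for lambda not in the closure, (D - lambda I) has bounded inverse (the diagonal entries 1/(d_n - lambda) are bounded). For our sequence d_n = 4 + 14/n, n = 1, 2, 3, ...:
  - {d_n} = {4 + 14/n : n ≥ 1}; the only limit point is 4
  - closure = {4 + 14/n : n ≥ 1} ∪ {4}
For the norm: a diagonal operator has ||D|| = sup_n |d_n|. Here d_n = 4 + 14/n is positive and decreasing, so sup_n |d_n| = d_1 = 4 + 14 = 18. So ||D|| = 18.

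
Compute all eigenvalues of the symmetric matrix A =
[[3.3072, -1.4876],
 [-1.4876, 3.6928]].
sigma(A) ≈ {2, 5}

A is real symmetric, so its spectrum consists of real eigenvalues. Expanding the characteristic polynomial of the displayed matrix gives
  det(λ I - A) = p(λ) = λ^2 + (-7)λ + (10).
Solving p(λ) = 0 yields eigenvalues ≈ 2, 5. (A is shown rounded to 4 decimals, so these recover the underlying integer eigenvalues to within that precision.)
Verification: the trace of A = 7 equals the sum of eigenvalues 7, and det(A) ≈ 9.9999 matches the eigenvalue product 10.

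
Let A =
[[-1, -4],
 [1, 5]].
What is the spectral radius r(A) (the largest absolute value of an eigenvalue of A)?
r(A) = (4 + sqrt(20))/2 ≈ 4.2361

The eigenvalues of A are the roots of its characteristic polynomial. With M = A (coefficients from the trace and determinant):
  p(λ) = det(λ I - M) = λ^2 - 4λ - 1.
For λ^2 - 4λ - 1 the discriminant is 20. It is nonnegative but not a perfect square, so the roots are real and irrational: λ = (4 ± sqrt(20))/2 ≈ 4.2361, -0.2361.
Thus the eigenvalues (to 4 decimals) are 4.2361 (modulus 4.2361); -0.2361 (modulus 0.2361). The spectral radius is the largest modulus: r(A) = (4 + sqrt(20))/2 ≈ 4.2361. (Cross-check: r(A) ≤ ||A||_2 ≈ 6.5557; equality holds whenever A is normal, though it can also hold for some non-normal A.)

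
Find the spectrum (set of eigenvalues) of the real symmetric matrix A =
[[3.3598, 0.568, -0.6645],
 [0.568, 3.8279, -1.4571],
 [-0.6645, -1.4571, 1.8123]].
sigma(A) ≈ {1, 3, 5}

A is real symmetric, so its spectrum consists of real eigenvalues. Expanding the characteristic polynomial of the displayed matrix gives
  det(λ I - A) = p(λ) = λ^3 + (-9)λ^2 + (23)λ + (-15).
Solving p(λ) = 0 yields eigenvalues ≈ 1, 3, 5. (A is shown rounded to 4 decimals, so these recover the underlying integer eigenvalues to within that precision.)
Verification: the trace of A = 9 equals the sum of eigenvalues 9, and det(A) ≈ 14.9996 matches the eigenvalue product 15.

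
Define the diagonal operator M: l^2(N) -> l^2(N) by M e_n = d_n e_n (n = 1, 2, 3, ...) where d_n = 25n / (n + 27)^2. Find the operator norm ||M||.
||M|| = 25/108 (attained at n = 27)

For M diagonal, ||M|| = sup_n |d_n|. Treat f(x) = 25x / (x + 27)^2 for real x > 0. By the quotient rule, f'(x) = 25(27 - x)/(x + 27)^3, which is positive for x < 27 and negative for x > 27. So f has a unique maximum at x = 27, and since 27 is a positive integer, the supremum over n ≥ 1 is attained at n = 27: d_27 = 25·27/(27 + 27)^2 = 25·27/2916 = 25/108. Hence ||M|| = 25/108.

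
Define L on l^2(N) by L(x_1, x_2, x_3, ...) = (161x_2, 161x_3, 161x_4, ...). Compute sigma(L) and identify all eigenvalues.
sigma(L) = closed disk {z in C : |z| ≤ 161}; sigma_p(L) = open disk {z in C : |z| < 161}

Note L = 161·V where V is the unit left shift (V x)_k = x_{k+1}; so sigma(L) = 161·sigma(V) and ||L|| = 161||V||. ||L x||^2 = 25921sum_{k≥2} |x_k|^2 ≤ 25921||x||^2, with equality on {x : x_1 = 0}, so ||L|| = 161. For any lambda with |lambda| < 161, set r = lambda/161 (|r| < 1); the vector x = (1, r, r^2, ...) is in l^2 and satisfies L x = 161(r, r^2, ...) = lambda x, so lambda is an eigenvalue. On the boundary |lambda| = 161 the geometric series diverges, so no l^2 eigenvector exists, but these lambda lie in the approximate point spectrum. Hence sigma(L) is the closed disk of radius 161 and sigma_p(L) is the open disk.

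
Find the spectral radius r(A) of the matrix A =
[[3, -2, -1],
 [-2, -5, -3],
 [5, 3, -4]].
r(A) ≈ 5.8447

The eigenvalues of A are the roots of its characteristic polynomial. With M = A (coefficients from the trace, the sum of principal 2x2 minors, and det A):
  p(λ) = det(λ I - M) = λ^3 + 6λ^2 + 3λ - 114.
No integer candidate from the rational root theorem (±divisors of 114) is a root, so the roots are irrational. The cubic discriminant is Δ = -289116 < 0, so there is one real root and a complex-conjugate pair. p(3) = -24 and p(4) = 58 have opposite signs, so a root lies in (3, 4); Newton's method refines it to λ ≈ 3.3372. Dividing out (λ - (3.3372)) leaves approximately λ^2 + 9.3372λ + 34.1603. For λ^2 + 9.3372λ + 34.1603 the discriminant is -49.4575. It is negative, so the remaining roots are the complex-conjugate pair λ ≈ -4.6686 ± 3.5163i. Their product equals the constant term, so |λ|^2 ≈ 34.1603 and |λ| ≈ 5.8447.
Thus the eigenvalues (to 4 decimals) are 3.3372 (modulus 3.3372); -4.6686 ± 3.5163i (modulus 5.8447). The spectral radius is the largest modulus: r(A) ≈ 5.8447. (Cross-check: r(A) ≤ ||A||_2 ≈ 7.7204; equality holds whenever A is normal, though it can also hold for some non-normal A.)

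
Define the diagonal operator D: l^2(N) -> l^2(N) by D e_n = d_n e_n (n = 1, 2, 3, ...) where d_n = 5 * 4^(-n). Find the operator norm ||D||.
||D|| = 5/4 (attained at n = 1)

For D diagonal, ||D|| = sup_n |d_n|. The sequence d_n = 5 * 4^(-n) is positive and strictly decreasing (ratio 4^(-1) < 1), so the supremum is d_1 = 5/4. Hence ||D|| = 5/4.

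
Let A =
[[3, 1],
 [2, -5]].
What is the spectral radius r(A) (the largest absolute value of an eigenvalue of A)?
r(A) = (2 + sqrt(72))/2 ≈ 5.2426

The eigenvalues of A are the roots of its characteristic polynomial. With M = A (coefficients from the trace and determinant):
  p(λ) = det(λ I - M) = λ^2 + 2λ - 17.
For λ^2 + 2λ - 17 the discriminant is 72. It is nonnegative but not a perfect square, so the roots are real and irrational: λ = (-2 ± sqrt(72))/2 ≈ 3.2426, -5.2426.
Thus the eigenvalues (to 4 decimals) are 3.2426 (modulus 3.2426); -5.2426 (modulus 5.2426). The spectral radius is the largest modulus: r(A) = (2 + sqrt(72))/2 ≈ 5.2426. (Cross-check: r(A) ≤ ||A||_2 ≈ 5.39; equality holds whenever A is normal, though it can also hold for some non-normal A.)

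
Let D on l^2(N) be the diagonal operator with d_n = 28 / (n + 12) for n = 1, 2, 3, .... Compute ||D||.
||D|| = 28/13 (attained at n = 1)

For D diagonal, ||D|| = sup_n |d_n| = sup_n 28/(n + 12). This is positive and strictly decreasing in n, so the supremum is attained at n = 1: d_1 = 28/(1 + 12) = 28/13. Hence ||D|| = 28/13.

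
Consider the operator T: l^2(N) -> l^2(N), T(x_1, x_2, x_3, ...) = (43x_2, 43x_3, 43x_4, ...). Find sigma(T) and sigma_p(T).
sigma(T) = closed disk {z in C : |z| ≤ 43}; sigma_p(T) = open disk {z in C : |z| < 43}

Note T = 43·V where V is the unit left shift (V x)_k = x_{k+1}; so sigma(T) = 43·sigma(V) and ||T|| = 43||V||. ||T x||^2 = 1849sum_{k≥2} |x_k|^2 ≤ 1849||x||^2, with equality on {x : x_1 = 0}, so ||T|| = 43. For any lambda with |lambda| < 43, set r = lambda/43 (|r| < 1); the vector x = (1, r, r^2, ...) is in l^2 and satisfies T x = 43(r, r^2, ...) = lambda x, so lambda is an eigenvalue. On the boundary |lambda| = 43 the geometric series diverges, so no l^2 eigenvector exists, but these lambda lie in the approximate point spectrum. Hence sigma(T) is the closed disk of radius 43 and sigma_p(T) is the open disk.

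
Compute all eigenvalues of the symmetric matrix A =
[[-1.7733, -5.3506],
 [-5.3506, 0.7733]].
sigma(A) ≈ {-6, 5}

A is real symmetric, so its spectrum consists of real eigenvalues. Expanding the characteristic polynomial of the displayed matrix gives
  det(λ I - A) = p(λ) = λ^2 + (1)λ + (-30).
Solving p(λ) = 0 yields eigenvalues ≈ -6, 5. (A is shown rounded to 4 decimals, so these recover the underlying integer eigenvalues to within that precision.)
Verification: the trace of A = -1 equals the sum of eigenvalues -1, and det(A) ≈ -30.0002 matches the eigenvalue product -30.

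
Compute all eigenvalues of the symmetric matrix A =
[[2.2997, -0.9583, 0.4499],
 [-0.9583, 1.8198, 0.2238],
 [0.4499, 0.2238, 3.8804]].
sigma(A) ≈ {1, 3, 4}

A is real symmetric, so its spectrum consists of real eigenvalues. Expanding the characteristic polynomial of the displayed matrix gives
  det(λ I - A) = p(λ) = λ^3 + (-8)λ^2 + (19)λ + (-12).
Solving p(λ) = 0 yields eigenvalues ≈ 1, 3, 4. (A is shown rounded to 4 decimals, so these recover the underlying integer eigenvalues to within that precision.)
Verification: the trace of A = 8 equals the sum of eigenvalues 8, and det(A) ≈ 11.9994 matches the eigenvalue product 12.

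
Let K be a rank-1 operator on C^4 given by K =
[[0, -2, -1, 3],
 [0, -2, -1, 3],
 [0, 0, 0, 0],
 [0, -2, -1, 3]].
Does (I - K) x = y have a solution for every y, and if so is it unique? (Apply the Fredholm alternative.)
(I - K) is singular (det(I - K) = 0, i.e. 1 ∈ sigma(K)). (I - K) x = y is solvable iff y ⊥ ker((I - K)^*) = span{(0, -2, -1, 3)}, i.e. iff -2y_2 - y_3 + 3y_4 = 0. When solvable, the solutions are x = y + c·(1, 1, 0, 1), c arbitrary (ker(I - K) = span{(1, 1, 0, 1)}, dimension 1).

K has rank 1, so it is an outer product K = u v^T: every row of K is a multiple of one row vector. Reading off the entries, u = (1, 1, 0, 1) and v = (0, -2, -1, 3) (row i of K equals u_i·v^T). A rank-one matrix u v^T satisfies K u = u (v·u) and kills the (3)-dimensional subspace v^⊥, so its characteristic polynomial is lambda^3 (lambda - v·u) with v·u = tr K = 1. Hence the eigenvalues of I - K are 1 (multiplicity 3) and 1 - (1) = 0, so det(I - K) = 0. (Direct check: I - K =
[[1, 2, 1, -3],
 [0, 3, 1, -3],
 [0, 0, 1, 0],
 [0, 2, 1, -2]]
has determinant 0.) So 1 is an eigenvalue of K and (I - K) is not invertible. The finite-dimensional Fredholm alternative says: either (I - K) is invertible, or ker(I - K) ≠ {0} and then range(I - K) = ker((I - K)^*)^⊥, with dim ker(I - K) = dim ker((I - K)^*). We are in the second case, so we need both kernels. Kernel of I - K: (I - K) u = u - u (v·u) = u - u = 0, so ker(I - K) = span{u} = span{(1, 1, 0, 1)} (it is exactly 1-dimensional because rank(I - K) = 3). Kernel of the adjoint: K is real, so (I - K)^* = I - K^T = I - v u^T, and (I - v u^T) v = v - v (u·v) = 0; hence ker((I - K)^*) = span{v} = span{(0, -2, -1, 3)}. Therefore (I - K) x = y is solvable iff <y, v> = 0, i.e. iff -2y_2 - y_3 + 3y_4 = 0. When this holds, K y = u (v·y) = 0, so (I - K) y = y and x = y is a particular solution; the full solution set is the line x = y + c·u = y + c·(1, 1, 0, 1), c ∈ C.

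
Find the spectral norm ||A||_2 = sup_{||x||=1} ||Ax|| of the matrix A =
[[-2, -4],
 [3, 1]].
||A||_2 = sqrt((30 + sqrt(500))/2) ≈ 5.1167 (= sqrt(largest eigenvalue of A^T A))

||A||_2 = sigma_max(A) = sqrt(lambda_max(A^T A)). Form the symmetric matrix M = A^T A =
[[13, 11],
 [11, 17]].
Its characteristic polynomial (trace, determinant of M give the coefficients) is
  p(λ) = det(λ I - M) = λ^2 - 30λ + 100.
For λ^2 - 30λ + 100 the discriminant is 500. It is nonnegative but not a perfect square, so the roots are real and irrational: λ = (30 ± sqrt(500))/2 ≈ 26.1803, 3.8197.
So the eigenvalues of A^T A are ≈ 3.8197, 26.1803 (all ≥ 0, as they must be for A^T A). The largest is λ_max = (30 + sqrt(500))/2 ≈ 26.1803, hence ||A||_2 = sqrt(λ_max) = sqrt((30 + sqrt(500))/2) ≈ 5.1167.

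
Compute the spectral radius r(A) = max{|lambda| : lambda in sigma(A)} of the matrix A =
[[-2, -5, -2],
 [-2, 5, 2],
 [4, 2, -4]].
r(A) ≈ 6.1271

The eigenvalues of A are the roots of its characteristic polynomial. With M = A (coefficients from the trace, the sum of principal 2x2 minors, and det A):
  p(λ) = det(λ I - M) = λ^3 + λ^2 - 28λ - 96.
No integer candidate from the rational root theorem (±divisors of 96) is a root, so the roots are irrational. The cubic discriminant is Δ = -111472 < 0, so there is one real root and a complex-conjugate pair. p(6) = -12 and p(7) = 100 have opposite signs, so a root lies in (6, 7); Newton's method refines it to λ ≈ 6.1271. Dividing out (λ - (6.1271)) leaves approximately λ^2 + 7.1271λ + 15.6682. For λ^2 + 7.1271λ + 15.6682 the discriminant is -11.8774. It is negative, so the remaining roots are the complex-conjugate pair λ ≈ -3.5635 ± 1.7232i. Their product equals the constant term, so |λ|^2 ≈ 15.6682 and |λ| ≈ 3.9583.
Thus the eigenvalues (to 4 decimals) are 6.1271 (modulus 6.1271); -3.5635 ± 1.7232i (modulus 3.9583). The spectral radius is the largest modulus: r(A) ≈ 6.1271. (Cross-check: r(A) ≤ ||A||_2 ≈ 7.6422; equality holds whenever A is normal, though it can also hold for some non-normal A.)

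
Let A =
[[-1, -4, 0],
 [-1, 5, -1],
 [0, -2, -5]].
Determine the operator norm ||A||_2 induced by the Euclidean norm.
||A||_2 ≈ 6.8006 (= sqrt(largest eigenvalue of A^T A))

||A||_2 = sigma_max(A) = sqrt(lambda_max(A^T A)). Form the symmetric matrix M = A^T A =
[[2, -1, 1],
 [-1, 45, 5],
 [1, 5, 26]].
Its characteristic polynomial (trace, sum of principal 2x2 minors, determinant of M give the coefficients) is
  p(λ) = det(λ I - M) = λ^3 - 73λ^2 + 1285λ - 2209.
No integer candidate from the rational root theorem (±divisors of 2209) is a root, so the roots are irrational. The cubic discriminant is Δ = 472850336 > 0, so there are three distinct real roots. p(1) = -996 and p(2) = 77 have opposite signs, so a root lies in (1, 2); Newton's method refines it to λ ≈ 1.9238. p(24) = 407 and p(25) = -84 have opposite signs, so a root lies in (24, 25); Newton's method refines it to λ ≈ 24.8287. p(46) = -231 and p(47) = 752 have opposite signs, so a root lies in (46, 47); Newton's method refines it to λ ≈ 46.2475. Check (Vieta): the three roots sum to 73, matching tr M = 73.
So the eigenvalues of A^T A are ≈ 1.9238, 24.8287, 46.2475 (all ≥ 0, as they must be for A^T A). The largest is λ_max ≈ 46.2475, hence ||A||_2 = sqrt(λ_max) ≈ 6.8006.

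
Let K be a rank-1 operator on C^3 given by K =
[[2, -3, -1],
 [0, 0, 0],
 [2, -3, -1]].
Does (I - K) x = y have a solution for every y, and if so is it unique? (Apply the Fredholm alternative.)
(I - K) is singular (det(I - K) = 0, i.e. 1 ∈ sigma(K)). (I - K) x = y is solvable iff y ⊥ ker((I - K)^*) = span{(2, -3, -1)}, i.e. iff 2y_1 - 3y_2 - y_3 = 0. When solvable, the solutions are x = y + c·(1, 0, 1), c arbitrary (ker(I - K) = span{(1, 0, 1)}, dimension 1).

K has rank 1, so it is an outer product K = u v^T: every row of K is a multiple of one row vector. Reading off the entries, u = (1, 0, 1) and v = (2, -3, -1) (row i of K equals u_i·v^T). A rank-one matrix u v^T satisfies K u = u (v·u) and kills the (2)-dimensional subspace v^⊥, so its characteristic polynomial is lambda^2 (lambda - v·u) with v·u = tr K = 1. Hence the eigenvalues of I - K are 1 (multiplicity 2) and 1 - (1) = 0, so det(I - K) = 0. (Direct check: I - K =
[[-1, 3, 1],
 [0, 1, 0],
 [-2, 3, 2]]
has determinant 0.) So 1 is an eigenvalue of K and (I - K) is not invertible. The finite-dimensional Fredholm alternative says: either (I - K) is invertible, or ker(I - K) ≠ {0} and then range(I - K) = ker((I - K)^*)^⊥, with dim ker(I - K) = dim ker((I - K)^*). We are in the second case, so we need both kernels. Kernel of I - K: (I - K) u = u - u (v·u) = u - u = 0, so ker(I - K) = span{u} = span{(1, 0, 1)} (it is exactly 1-dimensional because rank(I - K) = 2). Kernel of the adjoint: K is real, so (I - K)^* = I - K^T = I - v u^T, and (I - v u^T) v = v - v (u·v) = 0; hence ker((I - K)^*) = span{v} = span{(2, -3, -1)}. Therefore (I - K) x = y is solvable iff <y, v> = 0, i.e. iff 2y_1 - 3y_2 - y_3 = 0. When this holds, K y = u (v·y) = 0, so (I - K) y = y and x = y is a particular solution; the full solution set is the line x = y + c·u = y + c·(1, 0, 1), c ∈ C.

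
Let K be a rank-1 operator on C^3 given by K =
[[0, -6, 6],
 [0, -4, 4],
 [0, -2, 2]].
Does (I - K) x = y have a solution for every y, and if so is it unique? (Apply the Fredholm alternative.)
(I - K) is invertible (det(I - K) = 3 ≠ 0), so for every y in C^3 the equation (I - K) x = y has a unique solution.

K has rank 1, so it is an outer product K = u v^T: every row of K is a multiple of one row vector. Reading off the entries, u = (3, 2, 1) and v = (0, -2, 2) (row i of K equals u_i·v^T). A rank-one matrix u v^T satisfies K u = u (v·u) and kills the (2)-dimensional subspace v^⊥, so its characteristic polynomial is lambda^2 (lambda - v·u) with v·u = tr K = -2. Hence the eigenvalues of I - K are 1 (multiplicity 2) and 1 - (-2) = 3, so det(I - K) = 3. (Direct check: I - K =
[[1, 6, -6],
 [0, 5, -4],
 [0, 2, -1]]
has determinant 3.) The finite-dimensional Fredholm alternative says: either (I - K) is invertible, or ker(I - K) ≠ {0} and then range(I - K) = ker((I - K)^*)^⊥, with dim ker(I - K) = dim ker((I - K)^*). Since det(I - K) ≠ 0, 1 is not an eigenvalue of K and ker(I - K) = {0}, so we are in the first case: for every y there is a unique x = (I - K)^(-1) y. Explicitly, by the Sherman–Morrison formula, (I - u v^T)^(-1) = I + u v^T/(1 - v·u), i.e. (I - K)^(-1) = I + K/(3).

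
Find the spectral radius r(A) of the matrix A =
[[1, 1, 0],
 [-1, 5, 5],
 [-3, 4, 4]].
r(A) ≈ 8.7063

The eigenvalues of A are the roots of its characteristic polynomial. With M = A (coefficients from the trace, the sum of principal 2x2 minors, and det A):
  p(λ) = det(λ I - M) = λ^3 - 10λ^2 + 10λ + 11.
No integer candidate from the rational root theorem (±divisors of 11) is a root, so the roots are irrational. The cubic discriminant is Δ = 26933 > 0, so there are three distinct real roots. p(-1) = -10 and p(0) = 11 have opposite signs, so a root lies in (-1, 0); Newton's method refines it to λ ≈ -0.65. p(1) = 12 and p(2) = -1 have opposite signs, so a root lies in (1, 2); Newton's method refines it to λ ≈ 1.9437. p(8) = -37 and p(9) = 20 have opposite signs, so a root lies in (8, 9); Newton's method refines it to λ ≈ 8.7063. Check (Vieta): the three roots sum to 10, matching tr M = 10.
Thus the eigenvalues (to 4 decimals) are -0.65 (modulus 0.65); 1.9437 (modulus 1.9437); 8.7063 (modulus 8.7063). The spectral radius is the largest modulus: r(A) ≈ 8.7063. (Cross-check: r(A) ≤ ||A||_2 ≈ 9.4574; equality holds whenever A is normal, though it can also hold for some non-normal A.)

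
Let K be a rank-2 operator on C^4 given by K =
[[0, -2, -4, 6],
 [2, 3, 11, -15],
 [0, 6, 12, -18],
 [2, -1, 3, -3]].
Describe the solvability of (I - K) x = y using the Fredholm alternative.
(I - K) is invertible (det(I - K) = -55 ≠ 0), so for every y in C^4 the equation (I - K) x = y has a unique solution.

K has rank 2 and factors as K = U V^T = u1 v1^T + u2 v2^T with u1 = (1, -2, -3, 0), v1 = (2, -3, -1, 3), u2 = (1, -3, -3, -1), v2 = (-2, 1, -3, 3) (multiplying out reproduces the displayed K). The nonzero eigenvalues of U V^T coincide with those of the 2 x 2 matrix G = V^T U = [[v1·u1, v1·u2], [v2·u1, v2·u2]] = [[11, 11], [5, 1]], and by the Sylvester determinant identity det(I_4 - U V^T) = det(I_2 - V^T U) = det([[-10, -11], [-5, 0]]) = (-10)(0) - (-11)(-5) = -55. (Direct check: I - K =
[[1, 2, 4, -6],
 [-2, -2, -11, 15],
 [0, -6, -11, 18],
 [-2, 1, -3, 4]]
has determinant -55.) The finite-dimensional Fredholm alternative says: either (I - K) is invertible, or ker(I - K) ≠ {0} and then range(I - K) = ker((I - K)^*)^⊥, with dim ker(I - K) = dim ker((I - K)^*). Since det(I - K) ≠ 0, 1 is not an eigenvalue of K and ker(I - K) = {0}, so we are in the first case: for every y there is a unique x = (I - K)^(-1) y. (Explicitly, by the Woodbury identity, (I - U V^T)^(-1) = I + U (I_2 - G)^(-1) V^T.)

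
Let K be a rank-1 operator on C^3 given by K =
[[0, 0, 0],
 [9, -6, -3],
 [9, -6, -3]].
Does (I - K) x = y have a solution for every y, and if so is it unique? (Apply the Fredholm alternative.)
(I - K) is invertible (det(I - K) = 10 ≠ 0), so for every y in C^3 the equation (I - K) x = y has a unique solution.

K has rank 1, so it is an outer product K = u v^T: every row of K is a multiple of one row vector. Reading off the entries, u = (0, -3, -3) and v = (-3, 2, 1) (row i of K equals u_i·v^T). A rank-one matrix u v^T satisfies K u = u (v·u) and kills the (2)-dimensional subspace v^⊥, so its characteristic polynomial is lambda^2 (lambda - v·u) with v·u = tr K = -9. Hence the eigenvalues of I - K are 1 (multiplicity 2) and 1 - (-9) = 10, so det(I - K) = 10. (Direct check: I - K =
[[1, 0, 0],
 [-9, 7, 3],
 [-9, 6, 4]]
has determinant 10.) The finite-dimensional Fredholm alternative says: either (I - K) is invertible, or ker(I - K) ≠ {0} and then range(I - K) = ker((I - K)^*)^⊥, with dim ker(I - K) = dim ker((I - K)^*). Since det(I - K) ≠ 0, 1 is not an eigenvalue of K and ker(I - K) = {0}, so we are in the first case: for every y there is a unique x = (I - K)^(-1) y. Explicitly, by the Sherman–Morrison formula, (I - u v^T)^(-1) = I + u v^T/(1 - v·u), i.e. (I - K)^(-1) = I + K/(10).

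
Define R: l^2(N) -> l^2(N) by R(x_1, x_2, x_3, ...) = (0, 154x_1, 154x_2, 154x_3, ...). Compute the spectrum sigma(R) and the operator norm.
sigma(R) = closed disk {z in C : |z| ≤ 154}; ||R|| = 154

Note R = 154·U where U is the unit right shift (U x)_k = x_{k-1} (with x_0 := 0); so ||R|| = 154||U|| and sigma(R) = 154·sigma(U). ||R x||^2 = sum_{k≥1} |154x_k|^2 = 23716||x||^2, so ||R|| = 154 and sigma(R) ⊂ {|z| ≤ 154}. For any |lambda| < 154, the equation (R - lambda I) x = 0 forces x_1 = 0, then 154x_k = lambda x_{k+1} ⇒ x = 0, so R has no eigenvalues. But (R - lambda I) is not surjective for |lambda| < 154: solving (R - lambda I) x = e_1 would require x_n proportional to (lambda/154)^(-n), which is not in l^2. So every |lambda| < 154 lies in the residual spectrum. The boundary |lambda| = 154 is in the approximate point spectrum (the spectrum is closed). Hence sigma(R) is the closed disk of radius 154.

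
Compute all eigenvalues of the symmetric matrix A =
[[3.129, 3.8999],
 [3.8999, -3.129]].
sigma(A) ≈ {-5, 5}

A is real symmetric, so its spectrum consists of real eigenvalues. Expanding the characteristic polynomial of the displayed matrix gives
  det(λ I - A) = p(λ) = λ^2 + (0)λ + (-25).
Solving p(λ) = 0 yields eigenvalues ≈ -5, 5. (A is shown rounded to 4 decimals, so these recover the underlying integer eigenvalues to within that precision.)
Verification: the trace of A = 0 equals the sum of eigenvalues 0, and det(A) ≈ -24.9999 matches the eigenvalue product -25.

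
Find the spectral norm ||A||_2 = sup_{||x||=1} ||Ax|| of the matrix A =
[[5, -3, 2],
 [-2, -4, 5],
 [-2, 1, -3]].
||A||_2 ≈ 8.0605 (= sqrt(largest eigenvalue of A^T A))

||A||_2 = sigma_max(A) = sqrt(lambda_max(A^T A)). Form the symmetric matrix M = A^T A =
[[33, -9, 6],
 [-9, 26, -29],
 [6, -29, 38]].
Its characteristic polynomial (trace, sum of principal 2x2 minors, determinant of M give the coefficients) is
  p(λ) = det(λ I - M) = λ^3 - 97λ^2 + 2142λ - 3969.
No integer candidate from the rational root theorem (±divisors of 3969) is a root, so the roots are irrational. The cubic discriminant is Δ = 3787509537 > 0, so there are three distinct real roots. p(2) = -65 and p(3) = 1611 have opposite signs, so a root lies in (2, 3); Newton's method refines it to λ ≈ 2.0369. p(29) = 961 and p(30) = -9 have opposite signs, so a root lies in (29, 30); Newton's method refines it to λ ≈ 29.9908. p(64) = -2049 and p(65) = 61 have opposite signs, so a root lies in (64, 65); Newton's method refines it to λ ≈ 64.9723. Check (Vieta): the three roots sum to 97, matching tr M = 97.
So the eigenvalues of A^T A are ≈ 2.0369, 29.9908, 64.9723 (all ≥ 0, as they must be for A^T A). The largest is λ_max ≈ 64.9723, hence ||A||_2 = sqrt(λ_max) ≈ 8.0605.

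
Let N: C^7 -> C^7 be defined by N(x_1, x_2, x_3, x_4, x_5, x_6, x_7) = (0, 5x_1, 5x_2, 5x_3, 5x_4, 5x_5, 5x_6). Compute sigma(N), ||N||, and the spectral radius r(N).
sigma(N) = {0}; ||N|| = 5; r(N) = 0. (N is nilpotent with N^7 = 0.)

On C^7, N is a strictly lower-triangular matrix with 5 on the subdiagonal and zeros elsewhere, so its characteristic polynomial is lambda^7 and every eigenvalue is 0: sigma(N) = {0}. For the operator norm, N e_i = 5e_{i+1} for i = 1, ..., 6 and N e_7 = 0, so the singular values of N are 5 (with multiplicity 6) and 0; hence ||N|| = 5. The spectral radius r(N) = max|lambda| = 0. Note ||N|| > r(N) — characteristic of non-normal nilpotent operators. Indeed N^7 = 0.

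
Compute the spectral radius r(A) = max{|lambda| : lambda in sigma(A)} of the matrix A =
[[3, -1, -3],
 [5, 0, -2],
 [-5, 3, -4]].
r(A) ≈ 5.6348

The eigenvalues of A are the roots of its characteristic polynomial. With M = A (coefficients from the trace, the sum of principal 2x2 minors, and det A):
  p(λ) = det(λ I - M) = λ^3 + λ^2 - 16λ + 57.
No integer candidate from the rational root theorem (±divisors of 57) is a root, so the roots are irrational. The cubic discriminant is Δ = -87727 < 0, so there is one real root and a complex-conjugate pair. p(-6) = -27 and p(-5) = 37 have opposite signs, so a root lies in (-6, -5); Newton's method refines it to λ ≈ -5.6348. Dividing out (λ - (-5.6348)) leaves approximately λ^2 - 4.6348λ + 10.1158. For λ^2 - 4.6348λ + 10.1158 the discriminant is -18.9821. It is negative, so the remaining roots are the complex-conjugate pair λ ≈ 2.3174 ± 2.1784i. Their product equals the constant term, so |λ|^2 ≈ 10.1158 and |λ| ≈ 3.1805.
Thus the eigenvalues (to 4 decimals) are -5.6348 (modulus 5.6348); 2.3174 ± 2.1784i (modulus 3.1805). The spectral radius is the largest modulus: r(A) ≈ 5.6348. (Cross-check: r(A) ≤ ||A||_2 ≈ 8.081; equality holds whenever A is normal, though it can also hold for some non-normal A.)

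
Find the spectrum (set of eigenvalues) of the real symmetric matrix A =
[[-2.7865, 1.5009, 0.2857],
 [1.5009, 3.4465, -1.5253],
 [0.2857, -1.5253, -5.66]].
sigma(A) ≈ {-6, -3, 4}

A is real symmetric, so its spectrum consists of real eigenvalues. Expanding the characteristic polynomial of the displayed matrix gives
  det(λ I - A) = p(λ) = λ^3 + (5)λ^2 + (-18)λ + (-72).
Solving p(λ) = 0 yields eigenvalues ≈ -6, -3, 4. (A is shown rounded to 4 decimals, so these recover the underlying integer eigenvalues to within that precision.)
Verification: the trace of A = -5 equals the sum of eigenvalues -5, and det(A) ≈ 72.0005 matches the eigenvalue product 72.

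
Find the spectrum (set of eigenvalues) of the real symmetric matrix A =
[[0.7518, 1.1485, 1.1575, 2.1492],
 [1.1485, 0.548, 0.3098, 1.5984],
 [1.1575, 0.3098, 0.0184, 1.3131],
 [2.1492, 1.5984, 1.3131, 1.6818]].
sigma(A) ≈ {-1, 0, 5} (-1 with multiplicity 2)

A is real symmetric, so its spectrum consists of real eigenvalues. Expanding the characteristic polynomial of the displayed matrix gives
  det(λ I - A) = p(λ) = λ^4 + (-3)λ^3 + (-9)λ^2 + (-5)λ + (0).
Solving p(λ) = 0 yields eigenvalues ≈ -1, -1, 0, 5. (A is shown rounded to 4 decimals, so these recover the underlying integer eigenvalues to within that precision.)
Verification: the trace of A = 3 equals the sum of eigenvalues 3, and det(A) ≈ 0.0002 matches the eigenvalue product 0.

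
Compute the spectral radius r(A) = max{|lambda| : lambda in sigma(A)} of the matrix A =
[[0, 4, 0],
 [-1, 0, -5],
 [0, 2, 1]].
r(A) ≈ 3.714

The eigenvalues of A are the roots of its characteristic polynomial. With M = A (coefficients from the trace, the sum of principal 2x2 minors, and det A):
  p(λ) = det(λ I - M) = λ^3 - λ^2 + 14λ - 4.
No integer candidate from the rational root theorem (±divisors of 4) is a root, so the roots are irrational. The cubic discriminant is Δ = -10220 < 0, so there is one real root and a complex-conjugate pair. p(0) = -4 and p(1) = 10 have opposite signs, so a root lies in (0, 1); Newton's method refines it to λ ≈ 0.29. Dividing out (λ - (0.29)) leaves approximately λ^2 - 0.71λ + 13.7941. For λ^2 - 0.71λ + 13.7941 the discriminant is -54.6723. It is negative, so the remaining roots are the complex-conjugate pair λ ≈ 0.355 ± 3.697i. Their product equals the constant term, so |λ|^2 ≈ 13.7941 and |λ| ≈ 3.714.
Thus the eigenvalues (to 4 decimals) are 0.29 (modulus 0.29); 0.355 ± 3.697i (modulus 3.714). The spectral radius is the largest modulus: r(A) ≈ 3.714. (Cross-check: r(A) ≤ ||A||_2 ≈ 5.242; equality holds whenever A is normal, though it can also hold for some non-normal A.)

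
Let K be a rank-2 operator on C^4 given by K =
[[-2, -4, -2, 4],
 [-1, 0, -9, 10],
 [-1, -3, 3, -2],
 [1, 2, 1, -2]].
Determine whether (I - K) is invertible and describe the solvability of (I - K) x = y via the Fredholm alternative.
(I - K) is invertible (det(I - K) = -61 ≠ 0), so for every y in C^4 the equation (I - K) x = y has a unique solution.

K has rank 2 and factors as K = U V^T = u1 v1^T + u2 v2^T with u1 = (0, 2, -1, 0), v1 = (1, 3, -3, 2), u2 = (-2, -3, 0, 1), v2 = (1, 2, 1, -2) (multiplying out reproduces the displayed K). The nonzero eigenvalues of U V^T coincide with those of the 2 x 2 matrix G = V^T U = [[v1·u1, v1·u2], [v2·u1, v2·u2]] = [[9, -9], [3, -10]], and by the Sylvester determinant identity det(I_4 - U V^T) = det(I_2 - V^T U) = det([[-8, 9], [-3, 11]]) = (-8)(11) - (9)(-3) = -61. (Direct check: I - K =
[[3, 4, 2, -4],
 [1, 1, 9, -10],
 [1, 3, -2, 2],
 [-1, -2, -1, 3]]
has determinant -61.) The finite-dimensional Fredholm alternative says: either (I - K) is invertible, or ker(I - K) ≠ {0} and then range(I - K) = ker((I - K)^*)^⊥, with dim ker(I - K) = dim ker((I - K)^*). Since det(I - K) ≠ 0, 1 is not an eigenvalue of K and ker(I - K) = {0}, so we are in the first case: for every y there is a unique x = (I - K)^(-1) y. (Explicitly, by the Woodbury identity, (I - U V^T)^(-1) = I + U (I_2 - G)^(-1) V^T.)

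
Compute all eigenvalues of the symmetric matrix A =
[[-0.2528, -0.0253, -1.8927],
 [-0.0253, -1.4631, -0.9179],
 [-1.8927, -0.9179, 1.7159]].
sigma(A) ≈ {-2, -1, 3}

A is real symmetric, so its spectrum consists of real eigenvalues. Expanding the characteristic polynomial of the displayed matrix gives
  det(λ I - A) = p(λ) = λ^3 + (0)λ^2 + (-7)λ + (-6).
Solving p(λ) = 0 yields eigenvalues ≈ -2, -1, 3. (A is shown rounded to 4 decimals, so these recover the underlying integer eigenvalues to within that precision.)
Verification: the trace of A = 0 equals the sum of eigenvalues 0, and det(A) ≈ 5.9999 matches the eigenvalue product 6.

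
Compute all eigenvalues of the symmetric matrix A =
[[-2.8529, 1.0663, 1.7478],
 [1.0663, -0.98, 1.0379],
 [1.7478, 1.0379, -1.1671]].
sigma(A) ≈ {-4, -2, 1}

A is real symmetric, so its spectrum consists of real eigenvalues. Expanding the characteristic polynomial of the displayed matrix gives
  det(λ I - A) = p(λ) = λ^3 + (5)λ^2 + (2)λ + (-8).
Solving p(λ) = 0 yields eigenvalues ≈ -4, -2, 1. (A is shown rounded to 4 decimals, so these recover the underlying integer eigenvalues to within that precision.)
Verification: the trace of A = -5 equals the sum of eigenvalues -5, and det(A) ≈ 7.9995 matches the eigenvalue product 8.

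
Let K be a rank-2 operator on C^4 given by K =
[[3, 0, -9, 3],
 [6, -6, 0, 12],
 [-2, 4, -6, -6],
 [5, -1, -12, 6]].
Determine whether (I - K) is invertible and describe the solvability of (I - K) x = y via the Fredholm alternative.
(I - K) is invertible (det(I - K) = -143 ≠ 0), so for every y in C^4 the equation (I - K) x = y has a unique solution.

K has rank 2 and factors as K = U V^T = u1 v1^T + u2 v2^T with u1 = (2, 2, 0, 3), v1 = (2, -1, -3, 3), u2 = (-1, 2, -2, -1), v2 = (1, -2, 3, 3) (multiplying out reproduces the displayed K). The nonzero eigenvalues of U V^T coincide with those of the 2 x 2 matrix G = V^T U = [[v1·u1, v1·u2], [v2·u1, v2·u2]] = [[11, -1], [7, -14]], and by the Sylvester determinant identity det(I_4 - U V^T) = det(I_2 - V^T U) = det([[-10, 1], [-7, 15]]) = (-10)(15) - (1)(-7) = -143. (Direct check: I - K =
[[-2, 0, 9, -3],
 [-6, 7, 0, -12],
 [2, -4, 7, 6],
 [-5, 1, 12, -5]]
has determinant -143.) The finite-dimensional Fredholm alternative says: either (I - K) is invertible, or ker(I - K) ≠ {0} and then range(I - K) = ker((I - K)^*)^⊥, with dim ker(I - K) = dim ker((I - K)^*). Since det(I - K) ≠ 0, 1 is not an eigenvalue of K and ker(I - K) = {0}, so we are in the first case: for every y there is a unique x = (I - K)^(-1) y. (Explicitly, by the Woodbury identity, (I - U V^T)^(-1) = I + U (I_2 - G)^(-1) V^T.)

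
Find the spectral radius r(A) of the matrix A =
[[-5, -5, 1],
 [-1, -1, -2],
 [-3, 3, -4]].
r(A) ≈ 6.4788

The eigenvalues of A are the roots of its characteristic polynomial. With M = A (coefficients from the trace, the sum of principal 2x2 minors, and det A):
  p(λ) = det(λ I - M) = λ^3 + 10λ^2 + 33λ + 66.
No integer candidate from the rational root theorem (±divisors of 66) is a root, so the roots are irrational. The cubic discriminant is Δ = -24420 < 0, so there is one real root and a complex-conjugate pair. p(-7) = -18 and p(-6) = 12 have opposite signs, so a root lies in (-7, -6); Newton's method refines it to λ ≈ -6.4788. Dividing out (λ - (-6.4788)) leaves approximately λ^2 + 3.5212λ + 10.187. For λ^2 + 3.5212λ + 10.187 the discriminant is -28.3495. It is negative, so the remaining roots are the complex-conjugate pair λ ≈ -1.7606 ± 2.6622i. Their product equals the constant term, so |λ|^2 ≈ 10.187 and |λ| ≈ 3.1917.
Thus the eigenvalues (to 4 decimals) are -6.4788 (modulus 6.4788); -1.7606 ± 2.6622i (modulus 3.1917). The spectral radius is the largest modulus: r(A) ≈ 6.4788. (Cross-check: r(A) ≤ ||A||_2 ≈ 7.2641; equality holds whenever A is normal, though it can also hold for some non-normal A.)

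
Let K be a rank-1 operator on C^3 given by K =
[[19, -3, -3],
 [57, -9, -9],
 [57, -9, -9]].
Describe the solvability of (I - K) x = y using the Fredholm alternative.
(I - K) is singular (det(I - K) = 0, i.e. 1 ∈ sigma(K)). (I - K) x = y is solvable iff y ⊥ ker((I - K)^*) = span{(19, -3, -3)}, i.e. iff 19y_1 - 3y_2 - 3y_3 = 0. When solvable, the solutions are x = y + c·(1, 3, 3), c arbitrary (ker(I - K) = span{(1, 3, 3)}, dimension 1).

K has rank 1, so it is an outer product K = u v^T: every row of K is a multiple of one row vector. Reading off the entries, u = (1, 3, 3) and v = (19, -3, -3) (row i of K equals u_i·v^T). A rank-one matrix u v^T satisfies K u = u (v·u) and kills the (2)-dimensional subspace v^⊥, so its characteristic polynomial is lambda^2 (lambda - v·u) with v·u = tr K = 1. Hence the eigenvalues of I - K are 1 (multiplicity 2) and 1 - (1) = 0, so det(I - K) = 0. (Direct check: I - K =
[[-18, 3, 3],
 [-57, 10, 9],
 [-57, 9, 10]]
has determinant 0.) So 1 is an eigenvalue of K and (I - K) is not invertible. The finite-dimensional Fredholm alternative says: either (I - K) is invertible, or ker(I - K) ≠ {0} and then range(I - K) = ker((I - K)^*)^⊥, with dim ker(I - K) = dim ker((I - K)^*). We are in the second case, so we need both kernels. Kernel of I - K: (I - K) u = u - u (v·u) = u - u = 0, so ker(I - K) = span{u} = span{(1, 3, 3)} (it is exactly 1-dimensional because rank(I - K) = 2). Kernel of the adjoint: K is real, so (I - K)^* = I - K^T = I - v u^T, and (I - v u^T) v = v - v (u·v) = 0; hence ker((I - K)^*) = span{v} = span{(19, -3, -3)}. Therefore (I - K) x = y is solvable iff <y, v> = 0, i.e. iff 19y_1 - 3y_2 - 3y_3 = 0. When this holds, K y = u (v·y) = 0, so (I - K) y = y and x = y is a particular solution; the full solution set is the line x = y + c·u = y + c·(1, 3, 3), c ∈ C.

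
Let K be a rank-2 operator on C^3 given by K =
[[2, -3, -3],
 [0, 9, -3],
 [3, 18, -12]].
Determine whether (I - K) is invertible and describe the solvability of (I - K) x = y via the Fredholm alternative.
(I - K) is invertible (det(I - K) = -49 ≠ 0), so for every y in C^3 the equation (I - K) x = y has a unique solution.

K has rank 2 and factors as K = U V^T = u1 v1^T + u2 v2^T with u1 = (-2, 0, -3), v1 = (-1, -3, 3), u2 = (3, -3, -3), v2 = (0, -3, 1) (multiplying out reproduces the displayed K). The nonzero eigenvalues of U V^T coincide with those of the 2 x 2 matrix G = V^T U = [[v1·u1, v1·u2], [v2·u1, v2·u2]] = [[-7, -3], [-3, 6]], and by the Sylvester determinant identity det(I_3 - U V^T) = det(I_2 - V^T U) = det([[8, 3], [3, -5]]) = (8)(-5) - (3)(3) = -49. (Direct check: I - K =
[[-1, 3, 3],
 [0, -8, 3],
 [-3, -18, 13]]
has determinant -49.) The finite-dimensional Fredholm alternative says: either (I - K) is invertible, or ker(I - K) ≠ {0} and then range(I - K) = ker((I - K)^*)^⊥, with dim ker(I - K) = dim ker((I - K)^*). Since det(I - K) ≠ 0, 1 is not an eigenvalue of K and ker(I - K) = {0}, so we are in the first case: for every y there is a unique x = (I - K)^(-1) y. (Explicitly, by the Woodbury identity, (I - U V^T)^(-1) = I + U (I_2 - G)^(-1) V^T.)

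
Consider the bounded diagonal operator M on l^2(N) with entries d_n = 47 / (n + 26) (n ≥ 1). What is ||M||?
||M|| = 47/27 (attained at n = 1)

For M diagonal, ||M|| = sup_n |d_n| = sup_n 47/(n + 26). This is positive and strictly decreasing in n, so the supremum is attained at n = 1: d_1 = 47/(1 + 26) = 47/27. Hence ||M|| = 47/27.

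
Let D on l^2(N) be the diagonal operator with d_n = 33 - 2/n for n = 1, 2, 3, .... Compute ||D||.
||D|| = 33

For a diagonal operator on l^2 with entries d_n, ||D|| = sup_n |d_n|. Here d_1 = 31, d_2 = 32, ..., and d_n = 33 - 2/n increases monotonically toward 33. All terms lie in [31, 33), so |d_n| = d_n and the supremum is the limit 33, which is not attained by any individual d_n. Hence ||D|| = 33.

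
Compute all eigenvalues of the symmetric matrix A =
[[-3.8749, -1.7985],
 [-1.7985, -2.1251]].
sigma(A) ≈ {-5, -1}

A is real symmetric, so its spectrum consists of real eigenvalues. Expanding the characteristic polynomial of the displayed matrix gives
  det(λ I - A) = p(λ) = λ^2 + (6)λ + (5).
Solving p(λ) = 0 yields eigenvalues ≈ -5, -1. (A is shown rounded to 4 decimals, so these recover the underlying integer eigenvalues to within that precision.)
Verification: the trace of A = -6 equals the sum of eigenvalues -6, and det(A) ≈ 4.9999 matches the eigenvalue product 5.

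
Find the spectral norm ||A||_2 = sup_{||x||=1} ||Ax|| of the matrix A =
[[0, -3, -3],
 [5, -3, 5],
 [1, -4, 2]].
||A||_2 ≈ 8.552 (= sqrt(largest eigenvalue of A^T A))

||A||_2 = sigma_max(A) = sqrt(lambda_max(A^T A)). Form the symmetric matrix M = A^T A =
[[26, -19, 27],
 [-19, 34, -14],
 [27, -14, 38]].
Its characteristic polynomial (trace, sum of principal 2x2 minors, determinant of M give the coefficients) is
  p(λ) = det(λ I - M) = λ^3 - 98λ^2 + 1878λ - 4356.
No integer candidate from the rational root theorem (±divisors of 4356) is a root, so the roots are irrational. The cubic discriminant is Δ = 4897116000 > 0, so there are three distinct real roots. p(2) = -984 and p(3) = 423 have opposite signs, so a root lies in (2, 3); Newton's method refines it to λ ≈ 2.6855. p(22) = 176 and p(23) = -837 have opposite signs, so a root lies in (22, 23); Newton's method refines it to λ ≈ 22.1782. p(73) = -487 and p(74) = 3192 have opposite signs, so a root lies in (73, 74); Newton's method refines it to λ ≈ 73.1363. Check (Vieta): the three roots sum to 98, matching tr M = 98.
So the eigenvalues of A^T A are ≈ 2.6855, 22.1782, 73.1363 (all ≥ 0, as they must be for A^T A). The largest is λ_max ≈ 73.1363, hence ||A||_2 = sqrt(λ_max) ≈ 8.552.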